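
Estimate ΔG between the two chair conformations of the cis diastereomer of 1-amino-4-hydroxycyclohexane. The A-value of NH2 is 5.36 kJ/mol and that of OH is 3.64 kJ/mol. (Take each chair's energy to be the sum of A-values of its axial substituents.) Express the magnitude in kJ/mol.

1.72 kJ/mol

C1 and C4 have opposite parity, so for the cis isomer the two substituents are one axial and one equatorial in each chair.
Chair I (amino axial, hydroxyl equatorial): E = 5.36 kJ/mol.
Chair II (amino equatorial, hydroxyl axial): E = 3.64 kJ/mol.
ΔE = 5.36 − 3.64 = 1.72 kJ/mol; chair II is more stable.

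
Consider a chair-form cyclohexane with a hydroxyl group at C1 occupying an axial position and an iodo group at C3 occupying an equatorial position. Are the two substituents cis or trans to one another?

trans

C1 and C3 have the same parity, so their axial bonds point in the same direction.
With same-parity carbons, two substituents on the same face are both axial or both equatorial; opposite faces give one of each.
Here the groups are axial/equatorial → opposite face → trans.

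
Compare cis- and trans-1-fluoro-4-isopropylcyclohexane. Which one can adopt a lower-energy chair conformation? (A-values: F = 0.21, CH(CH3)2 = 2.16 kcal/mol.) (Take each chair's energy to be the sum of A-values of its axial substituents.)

trans

At 1,4 positions (parity opposite): cis → (a,e or e,a); trans → (e,e or a,a).
Best chair for cis: E = 0.21 kcal/mol; best chair for trans: E = 0.00 kcal/mol.
The trans isomer is lower by 0.21 kcal/mol.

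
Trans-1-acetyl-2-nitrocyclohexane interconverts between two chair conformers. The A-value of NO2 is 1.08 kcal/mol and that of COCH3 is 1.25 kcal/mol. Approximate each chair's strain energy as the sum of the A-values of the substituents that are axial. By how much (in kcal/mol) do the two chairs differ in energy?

2.33 kcal/mol

C1 and C2 have opposite parity, so for the trans isomer the two substituents are e,e in one chair and a,a in the other.
Chair I (nitro axial, acetyl axial): E = 2.33 kcal/mol.
Chair II (nitro equatorial, acetyl equatorial): E = 0.00 kcal/mol.
ΔE = 2.33 − 0.00 = 2.33 kcal/mol; chair II is more stable.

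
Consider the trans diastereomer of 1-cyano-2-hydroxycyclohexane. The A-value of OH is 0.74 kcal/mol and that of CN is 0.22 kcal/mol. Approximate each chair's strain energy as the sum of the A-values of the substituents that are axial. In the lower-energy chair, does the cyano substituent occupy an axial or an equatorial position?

equatorial

C1 and C2 have opposite parity, so for the trans isomer the two substituents are e,e in one chair and a,a in the other.
Chair I (hydroxyl axial, cyano axial): E = 0.96 kcal/mol.
Chair II (hydroxyl equatorial, cyano equatorial): E = 0.00 kcal/mol.
Chair II is the more stable (lower-energy) conformer, and in that chair the cyano group is equatorial.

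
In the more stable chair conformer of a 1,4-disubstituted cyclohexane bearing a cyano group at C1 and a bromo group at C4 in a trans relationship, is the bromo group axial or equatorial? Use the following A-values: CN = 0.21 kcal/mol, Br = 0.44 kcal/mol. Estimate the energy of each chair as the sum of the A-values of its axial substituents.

equatorial

C1 and C4 have opposite parity, so for the trans isomer the two substituents are e,e in one chair and a,a in the other.
Chair I (cyano axial, bromo axial): E = 0.65 kcal/mol.
Chair II (cyano equatorial, bromo equatorial): E = 0.00 kcal/mol.
Chair II is the more stable (lower-energy) conformer, and in that chair the bromo group is equatorial.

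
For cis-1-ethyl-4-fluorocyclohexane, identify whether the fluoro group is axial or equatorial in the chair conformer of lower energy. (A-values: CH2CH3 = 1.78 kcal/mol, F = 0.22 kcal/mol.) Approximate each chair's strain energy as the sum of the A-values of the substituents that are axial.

axial

C1 and C4 have opposite parity, so for the cis isomer the two substituents are one axial and one equatorial in each chair.
Chair I (ethyl axial, fluoro equatorial): E = 1.78 kcal/mol.
Chair II (ethyl equatorial, fluoro axial): E = 0.22 kcal/mol.
Chair II is the more stable (lower-energy) conformer, and in that chair the fluoro group is axial.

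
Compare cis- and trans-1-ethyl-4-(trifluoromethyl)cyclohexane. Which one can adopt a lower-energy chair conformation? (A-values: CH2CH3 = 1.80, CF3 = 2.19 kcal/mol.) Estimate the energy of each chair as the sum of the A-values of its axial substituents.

At 1,4 positions (parity opposite): cis → (a,e or e,a); trans → (e,e or a,a).
Best chair for cis: E = 1.80 kcal/mol; best chair for trans: E = 0.00 kcal/mol.
The trans isomer is lower by 1.80 kcal/mol.

trans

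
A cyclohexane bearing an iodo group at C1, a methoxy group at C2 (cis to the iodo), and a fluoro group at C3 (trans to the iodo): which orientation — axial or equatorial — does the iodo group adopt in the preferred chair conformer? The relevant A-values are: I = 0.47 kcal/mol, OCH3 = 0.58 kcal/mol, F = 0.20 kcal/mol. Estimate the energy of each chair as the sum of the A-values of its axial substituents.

Chair I (iodo axial, methoxy equatorial, fluoro equatorial): E = 0.47 kcal/mol.
Chair II (iodo equatorial, methoxy axial, fluoro axial): E = 0.78 kcal/mol.
Chair I is the more stable (lower-energy) conformer, and in that chair the iodo group is axial.

axial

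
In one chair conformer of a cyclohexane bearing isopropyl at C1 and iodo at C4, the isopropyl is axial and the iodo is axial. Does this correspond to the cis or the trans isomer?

trans

C1 and C4 have opposite parity, so their axial bonds point in opposite directions.
With opposite-parity carbons, two substituents on the same face are one axial and one equatorial; opposite faces give both axial or both equatorial.
Here the groups are axial/axial → opposite face → trans.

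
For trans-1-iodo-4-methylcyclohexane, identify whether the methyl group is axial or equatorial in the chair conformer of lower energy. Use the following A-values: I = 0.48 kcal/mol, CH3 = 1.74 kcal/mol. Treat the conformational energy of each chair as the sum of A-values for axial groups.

equatorial

C1 and C4 have opposite parity, so for the trans isomer the two substituents are e,e in one chair and a,a in the other.
Chair I (iodo axial, methyl axial): E = 2.22 kcal/mol.
Chair II (iodo equatorial, methyl equatorial): E = 0.00 kcal/mol.
Chair II is the more stable (lower-energy) conformer, and in that chair the methyl group is equatorial.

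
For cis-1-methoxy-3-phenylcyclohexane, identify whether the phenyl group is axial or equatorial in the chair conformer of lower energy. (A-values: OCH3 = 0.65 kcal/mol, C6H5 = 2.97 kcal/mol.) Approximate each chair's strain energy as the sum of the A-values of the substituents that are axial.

C1 and C3 have the same parity, so for the cis isomer the two substituents are e,e in one chair and a,a in the other.
Chair I (methoxy axial, phenyl axial): E = 3.62 kcal/mol.
Chair II (methoxy equatorial, phenyl equatorial): E = 0.00 kcal/mol.
Chair II is the more stable (lower-energy) conformer, and in that chair the phenyl group is equatorial.

equatorial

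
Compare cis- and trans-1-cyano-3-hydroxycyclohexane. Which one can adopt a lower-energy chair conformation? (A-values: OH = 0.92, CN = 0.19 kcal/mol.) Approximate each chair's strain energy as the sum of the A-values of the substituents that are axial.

cis

At 1,3 positions (parity same): cis → (e,e or a,a); trans → (a,e or e,a).
Best chair for cis: E = 0.00 kcal/mol; best chair for trans: E = 0.19 kcal/mol.
The cis isomer is lower by 0.19 kcal/mol.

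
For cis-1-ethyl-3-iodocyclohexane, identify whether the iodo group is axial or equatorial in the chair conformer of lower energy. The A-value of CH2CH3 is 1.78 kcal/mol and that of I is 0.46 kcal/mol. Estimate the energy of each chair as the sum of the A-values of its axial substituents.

equatorial

C1 and C3 have the same parity, so for the cis isomer the two substituents are e,e in one chair and a,a in the other.
Chair I (ethyl axial, iodo axial): E = 2.24 kcal/mol.
Chair II (ethyl equatorial, iodo equatorial): E = 0.00 kcal/mol.
Chair II is the more stable (lower-energy) conformer, and in that chair the iodo group is equatorial.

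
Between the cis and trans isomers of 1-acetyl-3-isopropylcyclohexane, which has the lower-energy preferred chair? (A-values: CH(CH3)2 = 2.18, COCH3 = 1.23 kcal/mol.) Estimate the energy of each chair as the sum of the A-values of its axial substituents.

At 1,3 positions (parity same): cis → (e,e or a,a); trans → (a,e or e,a).
Best chair for cis: E = 0.00 kcal/mol; best chair for trans: E = 1.23 kcal/mol.
The cis isomer is lower by 1.23 kcal/mol.

cis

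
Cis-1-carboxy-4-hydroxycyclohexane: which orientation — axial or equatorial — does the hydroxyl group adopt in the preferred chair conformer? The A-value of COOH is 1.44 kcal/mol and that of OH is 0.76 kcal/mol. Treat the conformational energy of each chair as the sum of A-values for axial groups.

axial

C1 and C4 have opposite parity, so for the cis isomer the two substituents are one axial and one equatorial in each chair.
Chair I (carboxyl axial, hydroxyl equatorial): E = 1.44 kcal/mol.
Chair II (carboxyl equatorial, hydroxyl axial): E = 0.76 kcal/mol.
Chair II is the more stable (lower-energy) conformer, and in that chair the hydroxyl group is axial.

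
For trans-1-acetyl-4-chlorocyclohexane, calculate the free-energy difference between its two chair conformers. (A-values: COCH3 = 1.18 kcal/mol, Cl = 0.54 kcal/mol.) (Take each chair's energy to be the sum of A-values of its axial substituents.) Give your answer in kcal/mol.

C1 and C4 have opposite parity, so for the trans isomer the two substituents are e,e in one chair and a,a in the other.
Chair I (acetyl axial, chloro axial): E = 1.72 kcal/mol.
Chair II (acetyl equatorial, chloro equatorial): E = 0.00 kcal/mol.
ΔE = 1.72 − 0.00 = 1.72 kcal/mol; chair II is more stable.

1.72 kcal/mol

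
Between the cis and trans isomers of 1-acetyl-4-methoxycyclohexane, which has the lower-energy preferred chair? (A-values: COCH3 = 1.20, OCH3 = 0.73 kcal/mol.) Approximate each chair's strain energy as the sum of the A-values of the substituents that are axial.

trans

At 1,4 positions (parity opposite): cis → (a,e or e,a); trans → (e,e or a,a).
Best chair for cis: E = 0.73 kcal/mol; best chair for trans: E = 0.00 kcal/mol.
The trans isomer is lower by 0.73 kcal/mol.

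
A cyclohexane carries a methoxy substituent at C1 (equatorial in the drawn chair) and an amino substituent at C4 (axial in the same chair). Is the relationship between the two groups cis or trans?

cis

C1 and C4 have opposite parity, so their axial bonds point in opposite directions.
With opposite-parity carbons, two substituents on the same face are one axial and one equatorial; opposite faces give both axial or both equatorial.
Here the groups are equatorial/axial → same face → cis.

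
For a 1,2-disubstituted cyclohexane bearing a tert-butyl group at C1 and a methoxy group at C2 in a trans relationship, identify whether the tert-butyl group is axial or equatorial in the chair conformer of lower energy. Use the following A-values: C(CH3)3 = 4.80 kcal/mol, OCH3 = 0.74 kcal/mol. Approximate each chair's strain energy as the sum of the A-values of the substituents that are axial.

C1 and C2 have opposite parity, so for the trans isomer the two substituents are e,e in one chair and a,a in the other.
Chair I (tert-butyl axial, methoxy axial): E = 5.54 kcal/mol.
Chair II (tert-butyl equatorial, methoxy equatorial): E = 0.00 kcal/mol.
Chair II is the more stable (lower-energy) conformer, and in that chair the tert-butyl group is equatorial.

equatorial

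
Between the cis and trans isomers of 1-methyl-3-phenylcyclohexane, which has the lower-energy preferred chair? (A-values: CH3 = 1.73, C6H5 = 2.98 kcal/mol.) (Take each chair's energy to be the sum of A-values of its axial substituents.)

cis

At 1,3 positions (parity same): cis → (e,e or a,a); trans → (a,e or e,a).
Best chair for cis: E = 0.00 kcal/mol; best chair for trans: E = 1.73 kcal/mol.
The cis isomer is lower by 1.73 kcal/mol.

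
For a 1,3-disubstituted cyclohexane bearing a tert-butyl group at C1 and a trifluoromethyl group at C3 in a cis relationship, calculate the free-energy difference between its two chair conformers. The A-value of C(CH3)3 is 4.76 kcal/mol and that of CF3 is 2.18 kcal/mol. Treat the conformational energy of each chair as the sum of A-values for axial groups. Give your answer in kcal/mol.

6.94 kcal/mol

C1 and C3 have the same parity, so for the cis isomer the two substituents are e,e in one chair and a,a in the other.
Chair I (tert-butyl axial, trifluoromethyl axial): E = 6.94 kcal/mol.
Chair II (tert-butyl equatorial, trifluoromethyl equatorial): E = 0.00 kcal/mol.
ΔE = 6.94 − 0.00 = 6.94 kcal/mol; chair II is more stable.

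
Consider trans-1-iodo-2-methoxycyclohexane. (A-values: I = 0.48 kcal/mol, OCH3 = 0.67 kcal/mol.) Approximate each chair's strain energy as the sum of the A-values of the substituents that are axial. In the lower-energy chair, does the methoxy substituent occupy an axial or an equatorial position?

C1 and C2 have opposite parity, so for the trans isomer the two substituents are e,e in one chair and a,a in the other.
Chair I (iodo axial, methoxy axial): E = 1.15 kcal/mol.
Chair II (iodo equatorial, methoxy equatorial): E = 0.00 kcal/mol.
Chair II is the more stable (lower-energy) conformer, and in that chair the methoxy group is equatorial.

equatorial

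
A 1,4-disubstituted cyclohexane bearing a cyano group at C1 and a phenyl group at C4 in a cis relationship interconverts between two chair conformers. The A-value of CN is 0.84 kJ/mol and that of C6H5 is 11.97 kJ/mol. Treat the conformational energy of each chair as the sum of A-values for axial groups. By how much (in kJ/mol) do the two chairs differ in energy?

C1 and C4 have opposite parity, so for the cis isomer the two substituents are one axial and one equatorial in each chair.
Chair I (cyano axial, phenyl equatorial): E = 0.84 kJ/mol.
Chair II (cyano equatorial, phenyl axial): E = 11.97 kJ/mol.
ΔE = 11.97 − 0.84 = 11.13 kJ/mol; chair I is more stable.

11.13 kJ/mol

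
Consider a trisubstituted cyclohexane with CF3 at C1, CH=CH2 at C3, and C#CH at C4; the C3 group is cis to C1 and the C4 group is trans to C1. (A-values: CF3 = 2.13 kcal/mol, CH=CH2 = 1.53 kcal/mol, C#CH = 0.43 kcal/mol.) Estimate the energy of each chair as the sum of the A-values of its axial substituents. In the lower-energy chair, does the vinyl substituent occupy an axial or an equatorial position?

equatorial

Chair I (trifluoromethyl axial, vinyl axial, ethynyl axial): E = 4.09 kcal/mol.
Chair II (trifluoromethyl equatorial, vinyl equatorial, ethynyl equatorial): E = 0.00 kcal/mol.
Chair II is the more stable (lower-energy) conformer, and in that chair the vinyl group is equatorial.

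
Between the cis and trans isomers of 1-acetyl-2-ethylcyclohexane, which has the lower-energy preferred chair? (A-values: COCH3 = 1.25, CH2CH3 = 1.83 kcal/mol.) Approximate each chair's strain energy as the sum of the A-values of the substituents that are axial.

trans

At 1,2 positions (parity opposite): cis → (a,e or e,a); trans → (e,e or a,a).
Best chair for cis: E = 1.25 kcal/mol; best chair for trans: E = 0.00 kcal/mol.
The trans isomer is lower by 1.25 kcal/mol.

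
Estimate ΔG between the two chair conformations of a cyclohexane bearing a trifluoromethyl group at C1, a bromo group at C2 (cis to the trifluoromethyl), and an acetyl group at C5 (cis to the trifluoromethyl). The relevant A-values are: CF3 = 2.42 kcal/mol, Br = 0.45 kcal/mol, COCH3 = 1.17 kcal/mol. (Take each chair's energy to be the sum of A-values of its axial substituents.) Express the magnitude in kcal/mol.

Chair I (trifluoromethyl axial, bromo equatorial, acetyl axial): E = 3.59 kcal/mol.
Chair II (trifluoromethyl equatorial, bromo axial, acetyl equatorial): E = 0.45 kcal/mol.
ΔE = 3.59 − 0.45 = 3.14 kcal/mol; chair II is more stable.

3.14 kcal/mol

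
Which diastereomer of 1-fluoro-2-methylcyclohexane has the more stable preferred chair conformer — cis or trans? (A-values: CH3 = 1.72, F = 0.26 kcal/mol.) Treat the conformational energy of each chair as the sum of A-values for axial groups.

trans

At 1,2 positions (parity opposite): cis → (a,e or e,a); trans → (e,e or a,a).
Best chair for cis: E = 0.26 kcal/mol; best chair for trans: E = 0.00 kcal/mol.
The trans isomer is lower by 0.26 kcal/mol.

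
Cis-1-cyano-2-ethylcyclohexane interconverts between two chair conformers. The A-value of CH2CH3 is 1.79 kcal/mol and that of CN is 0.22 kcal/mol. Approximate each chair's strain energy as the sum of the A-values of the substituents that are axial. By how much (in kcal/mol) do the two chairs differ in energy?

C1 and C2 have opposite parity, so for the cis isomer the two substituents are one axial and one equatorial in each chair.
Chair I (ethyl axial, cyano equatorial): E = 1.79 kcal/mol.
Chair II (ethyl equatorial, cyano axial): E = 0.22 kcal/mol.
ΔE = 1.79 − 0.22 = 1.57 kcal/mol; chair II is more stable.

1.57 kcal/mol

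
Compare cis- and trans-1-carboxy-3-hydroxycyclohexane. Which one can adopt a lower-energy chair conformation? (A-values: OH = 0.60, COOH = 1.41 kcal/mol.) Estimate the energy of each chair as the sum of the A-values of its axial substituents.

At 1,3 positions (parity same): cis → (e,e or a,a); trans → (a,e or e,a).
Best chair for cis: E = 0.00 kcal/mol; best chair for trans: E = 0.60 kcal/mol.
The cis isomer is lower by 0.60 kcal/mol.

cis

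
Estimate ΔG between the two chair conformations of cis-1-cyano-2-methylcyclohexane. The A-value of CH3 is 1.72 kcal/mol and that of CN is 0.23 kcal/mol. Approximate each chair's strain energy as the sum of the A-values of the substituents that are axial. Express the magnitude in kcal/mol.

1.49 kcal/mol

C1 and C2 have opposite parity, so for the cis isomer the two substituents are one axial and one equatorial in each chair.
Chair I (methyl axial, cyano equatorial): E = 1.72 kcal/mol.
Chair II (methyl equatorial, cyano axial): E = 0.23 kcal/mol.
ΔE = 1.72 − 0.23 = 1.49 kcal/mol; chair II is more stable.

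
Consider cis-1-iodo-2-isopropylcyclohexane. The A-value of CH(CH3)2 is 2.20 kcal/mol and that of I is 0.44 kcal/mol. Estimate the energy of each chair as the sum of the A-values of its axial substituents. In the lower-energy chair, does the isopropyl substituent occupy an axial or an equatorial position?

C1 and C2 have opposite parity, so for the cis isomer the two substituents are one axial and one equatorial in each chair.
Chair I (isopropyl axial, iodo equatorial): E = 2.20 kcal/mol.
Chair II (isopropyl equatorial, iodo axial): E = 0.44 kcal/mol.
Chair II is the more stable (lower-energy) conformer, and in that chair the isopropyl group is equatorial.

equatorial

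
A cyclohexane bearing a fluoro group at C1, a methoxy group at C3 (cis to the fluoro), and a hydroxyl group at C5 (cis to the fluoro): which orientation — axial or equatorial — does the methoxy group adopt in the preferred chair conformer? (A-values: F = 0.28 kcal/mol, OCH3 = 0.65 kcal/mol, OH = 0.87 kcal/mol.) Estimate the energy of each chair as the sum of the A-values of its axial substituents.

equatorial

Chair I (fluoro axial, methoxy axial, hydroxyl axial): E = 1.80 kcal/mol.
Chair II (fluoro equatorial, methoxy equatorial, hydroxyl equatorial): E = 0.00 kcal/mol.
Chair II is the more stable (lower-energy) conformer, and in that chair the methoxy group is equatorial.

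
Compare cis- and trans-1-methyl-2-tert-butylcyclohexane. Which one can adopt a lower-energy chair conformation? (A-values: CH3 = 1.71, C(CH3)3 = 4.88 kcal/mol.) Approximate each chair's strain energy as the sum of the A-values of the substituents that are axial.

trans

At 1,2 positions (parity opposite): cis → (a,e or e,a); trans → (e,e or a,a).
Best chair for cis: E = 1.71 kcal/mol; best chair for trans: E = 0.00 kcal/mol.
The trans isomer is lower by 1.71 kcal/mol.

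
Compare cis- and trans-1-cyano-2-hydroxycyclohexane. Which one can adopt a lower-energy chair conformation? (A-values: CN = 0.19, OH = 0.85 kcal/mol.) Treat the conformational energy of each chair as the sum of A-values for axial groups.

At 1,2 positions (parity opposite): cis → (a,e or e,a); trans → (e,e or a,a).
Best chair for cis: E = 0.19 kcal/mol; best chair for trans: E = 0.00 kcal/mol.
The trans isomer is lower by 0.19 kcal/mol.

trans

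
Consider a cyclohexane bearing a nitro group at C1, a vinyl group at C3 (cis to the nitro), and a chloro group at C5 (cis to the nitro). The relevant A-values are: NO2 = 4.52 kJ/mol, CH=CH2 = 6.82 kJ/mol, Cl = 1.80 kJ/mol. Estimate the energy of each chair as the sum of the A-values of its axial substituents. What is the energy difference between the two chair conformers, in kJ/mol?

13.14 kJ/mol

Chair I (nitro axial, vinyl axial, chloro axial): E = 13.14 kJ/mol.
Chair II (nitro equatorial, vinyl equatorial, chloro equatorial): E = 0.00 kJ/mol.
ΔE = 13.14 − 0.00 = 13.14 kJ/mol; chair II is more stable.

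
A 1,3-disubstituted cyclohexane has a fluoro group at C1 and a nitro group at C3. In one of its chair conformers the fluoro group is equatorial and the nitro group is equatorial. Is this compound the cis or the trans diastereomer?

cis

C1 and C3 have the same parity, so their axial bonds point in the same direction.
With same-parity carbons, two substituents on the same face are both axial or both equatorial; opposite faces give one of each.
Here the groups are equatorial/equatorial → same face → cis.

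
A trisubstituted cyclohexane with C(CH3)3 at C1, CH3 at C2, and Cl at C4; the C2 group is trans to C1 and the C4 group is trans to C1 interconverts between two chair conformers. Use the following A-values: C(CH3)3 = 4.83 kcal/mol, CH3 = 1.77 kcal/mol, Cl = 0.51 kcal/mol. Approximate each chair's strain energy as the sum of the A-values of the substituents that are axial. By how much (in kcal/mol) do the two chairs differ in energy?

Chair I (tert-butyl axial, methyl axial, chloro axial): E = 7.11 kcal/mol.
Chair II (tert-butyl equatorial, methyl equatorial, chloro equatorial): E = 0.00 kcal/mol.
ΔE = 7.11 − 0.00 = 7.11 kcal/mol; chair II is more stable.

7.11 kcal/mol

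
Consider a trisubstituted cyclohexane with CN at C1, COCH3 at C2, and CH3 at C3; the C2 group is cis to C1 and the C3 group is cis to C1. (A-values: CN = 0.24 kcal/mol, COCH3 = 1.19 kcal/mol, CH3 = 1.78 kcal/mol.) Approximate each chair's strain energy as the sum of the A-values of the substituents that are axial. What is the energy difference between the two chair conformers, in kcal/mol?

Chair I (cyano axial, acetyl equatorial, methyl axial): E = 2.02 kcal/mol.
Chair II (cyano equatorial, acetyl axial, methyl equatorial): E = 1.19 kcal/mol.
ΔE = 2.02 − 1.19 = 0.83 kcal/mol; chair II is more stable.

0.83 kcal/mol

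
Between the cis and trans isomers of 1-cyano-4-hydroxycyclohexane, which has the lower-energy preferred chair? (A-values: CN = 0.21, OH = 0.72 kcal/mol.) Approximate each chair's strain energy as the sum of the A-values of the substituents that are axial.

At 1,4 positions (parity opposite): cis → (a,e or e,a); trans → (e,e or a,a).
Best chair for cis: E = 0.21 kcal/mol; best chair for trans: E = 0.00 kcal/mol.
The trans isomer is lower by 0.21 kcal/mol.

trans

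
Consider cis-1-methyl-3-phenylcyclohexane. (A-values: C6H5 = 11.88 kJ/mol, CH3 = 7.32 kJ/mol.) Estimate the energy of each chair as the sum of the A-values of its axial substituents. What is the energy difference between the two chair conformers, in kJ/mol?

19.20 kJ/mol

C1 and C3 have the same parity, so for the cis isomer the two substituents are e,e in one chair and a,a in the other.
Chair I (phenyl axial, methyl axial): E = 19.20 kJ/mol.
Chair II (phenyl equatorial, methyl equatorial): E = 0.00 kJ/mol.
ΔE = 19.20 − 0.00 = 19.20 kJ/mol; chair II is more stable.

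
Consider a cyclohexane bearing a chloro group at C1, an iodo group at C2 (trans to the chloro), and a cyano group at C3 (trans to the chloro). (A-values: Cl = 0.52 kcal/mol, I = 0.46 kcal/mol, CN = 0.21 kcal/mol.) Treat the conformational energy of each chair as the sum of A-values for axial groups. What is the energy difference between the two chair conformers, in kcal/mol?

Chair I (chloro axial, iodo axial, cyano equatorial): E = 0.98 kcal/mol.
Chair II (chloro equatorial, iodo equatorial, cyano axial): E = 0.21 kcal/mol.
ΔE = 0.98 − 0.21 = 0.77 kcal/mol; chair II is more stable.

0.77 kcal/mol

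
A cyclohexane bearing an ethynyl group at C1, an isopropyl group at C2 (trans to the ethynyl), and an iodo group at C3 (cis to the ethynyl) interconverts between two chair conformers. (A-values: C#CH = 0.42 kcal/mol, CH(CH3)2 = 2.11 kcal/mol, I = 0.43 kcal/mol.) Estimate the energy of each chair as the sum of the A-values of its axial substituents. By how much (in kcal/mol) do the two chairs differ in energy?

2.96 kcal/mol

Chair I (ethynyl axial, isopropyl axial, iodo axial): E = 2.96 kcal/mol.
Chair II (ethynyl equatorial, isopropyl equatorial, iodo equatorial): E = 0.00 kcal/mol.
ΔE = 2.96 − 0.00 = 2.96 kcal/mol; chair II is more stable.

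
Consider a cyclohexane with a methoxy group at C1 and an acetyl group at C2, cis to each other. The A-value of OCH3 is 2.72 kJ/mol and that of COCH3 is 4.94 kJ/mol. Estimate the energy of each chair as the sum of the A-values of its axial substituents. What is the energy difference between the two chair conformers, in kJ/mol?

C1 and C2 have opposite parity, so for the cis isomer the two substituents are one axial and one equatorial in each chair.
Chair I (methoxy axial, acetyl equatorial): E = 2.72 kJ/mol.
Chair II (methoxy equatorial, acetyl axial): E = 4.94 kJ/mol.
ΔE = 4.94 − 2.72 = 2.22 kJ/mol; chair I is more stable.

2.22 kJ/mol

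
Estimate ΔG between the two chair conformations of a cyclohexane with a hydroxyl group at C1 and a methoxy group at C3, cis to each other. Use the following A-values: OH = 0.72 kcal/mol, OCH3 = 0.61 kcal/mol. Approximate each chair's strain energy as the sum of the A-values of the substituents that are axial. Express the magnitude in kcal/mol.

C1 and C3 have the same parity, so for the cis isomer the two substituents are e,e in one chair and a,a in the other.
Chair I (hydroxyl axial, methoxy axial): E = 1.33 kcal/mol.
Chair II (hydroxyl equatorial, methoxy equatorial): E = 0.00 kcal/mol.
ΔE = 1.33 − 0.00 = 1.33 kcal/mol; chair II is more stable.

1.33 kcal/mol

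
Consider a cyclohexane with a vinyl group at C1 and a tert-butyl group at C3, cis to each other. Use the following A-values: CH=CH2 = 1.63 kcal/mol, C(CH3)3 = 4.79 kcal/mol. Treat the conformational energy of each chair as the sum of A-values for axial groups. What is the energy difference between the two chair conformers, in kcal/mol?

C1 and C3 have the same parity, so for the cis isomer the two substituents are e,e in one chair and a,a in the other.
Chair I (vinyl axial, tert-butyl axial): E = 6.42 kcal/mol.
Chair II (vinyl equatorial, tert-butyl equatorial): E = 0.00 kcal/mol.
ΔE = 6.42 − 0.00 = 6.42 kcal/mol; chair II is more stable.

6.42 kcal/mol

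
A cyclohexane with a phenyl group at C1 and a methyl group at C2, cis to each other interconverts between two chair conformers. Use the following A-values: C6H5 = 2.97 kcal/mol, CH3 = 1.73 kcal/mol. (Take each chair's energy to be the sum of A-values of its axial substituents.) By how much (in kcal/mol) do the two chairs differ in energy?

1.24 kcal/mol

C1 and C2 have opposite parity, so for the cis isomer the two substituents are one axial and one equatorial in each chair.
Chair I (phenyl axial, methyl equatorial): E = 2.97 kcal/mol.
Chair II (phenyl equatorial, methyl axial): E = 1.73 kcal/mol.
ΔE = 2.97 − 1.73 = 1.24 kcal/mol; chair II is more stable.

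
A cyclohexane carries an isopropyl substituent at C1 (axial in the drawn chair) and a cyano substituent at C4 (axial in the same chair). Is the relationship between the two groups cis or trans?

C1 and C4 have opposite parity, so their axial bonds point in opposite directions.
With opposite-parity carbons, two substituents on the same face are one axial and one equatorial; opposite faces give both axial or both equatorial.
Here the groups are axial/axial → opposite face → trans.

trans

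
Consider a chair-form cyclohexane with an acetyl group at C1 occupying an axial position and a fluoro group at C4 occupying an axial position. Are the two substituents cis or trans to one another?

C1 and C4 have opposite parity, so their axial bonds point in opposite directions.
With opposite-parity carbons, two substituents on the same face are one axial and one equatorial; opposite faces give both axial or both equatorial.
Here the groups are axial/axial → opposite face → trans.

trans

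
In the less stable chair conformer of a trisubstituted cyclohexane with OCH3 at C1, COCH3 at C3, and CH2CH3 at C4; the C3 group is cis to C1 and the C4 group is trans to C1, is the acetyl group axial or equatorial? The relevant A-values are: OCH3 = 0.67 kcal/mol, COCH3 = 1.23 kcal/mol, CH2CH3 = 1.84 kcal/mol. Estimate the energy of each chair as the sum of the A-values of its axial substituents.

Chair I (methoxy axial, acetyl axial, ethyl axial): E = 3.74 kcal/mol.
Chair II (methoxy equatorial, acetyl equatorial, ethyl equatorial): E = 0.00 kcal/mol.
Chair I is the less stable (higher-energy) conformer, and in that chair the acetyl group is axial.

axial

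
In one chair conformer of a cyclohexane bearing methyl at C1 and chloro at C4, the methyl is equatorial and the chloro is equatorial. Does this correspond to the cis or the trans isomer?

trans

C1 and C4 have opposite parity, so their axial bonds point in opposite directions.
With opposite-parity carbons, two substituents on the same face are one axial and one equatorial; opposite faces give both axial or both equatorial.
Here the groups are equatorial/equatorial → opposite face → trans.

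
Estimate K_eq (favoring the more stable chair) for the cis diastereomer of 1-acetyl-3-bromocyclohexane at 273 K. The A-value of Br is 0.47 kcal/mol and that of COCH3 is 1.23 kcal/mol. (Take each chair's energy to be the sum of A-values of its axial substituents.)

C1 and C3 have the same parity, so for the cis isomer the two substituents are e,e in one chair and a,a in the other.
Chair I (bromo axial, acetyl axial): E = 1.70 kcal/mol; chair II (bromo equatorial, acetyl equatorial): E = 0.00 kcal/mol.
ΔG = 1.70 kcal/mol between the two chairs.
K = exp(ΔG/RT) with R = 1.987×10⁻³ kcal mol⁻¹ K⁻¹ and T = 273 K gives K ≈ 23.

K ≈ 23.0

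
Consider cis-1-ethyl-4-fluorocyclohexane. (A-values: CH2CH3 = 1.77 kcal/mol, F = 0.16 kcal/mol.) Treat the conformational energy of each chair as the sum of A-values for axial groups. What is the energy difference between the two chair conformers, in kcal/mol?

1.61 kcal/mol

C1 and C4 have opposite parity, so for the cis isomer the two substituents are one axial and one equatorial in each chair.
Chair I (ethyl axial, fluoro equatorial): E = 1.77 kcal/mol.
Chair II (ethyl equatorial, fluoro axial): E = 0.16 kcal/mol.
ΔE = 1.77 − 0.16 = 1.61 kcal/mol; chair II is more stable.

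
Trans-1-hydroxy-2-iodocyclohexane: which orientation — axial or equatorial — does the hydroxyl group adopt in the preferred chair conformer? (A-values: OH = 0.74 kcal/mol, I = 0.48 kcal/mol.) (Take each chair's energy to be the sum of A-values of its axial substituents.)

C1 and C2 have opposite parity, so for the trans isomer the two substituents are e,e in one chair and a,a in the other.
Chair I (hydroxyl axial, iodo axial): E = 1.22 kcal/mol.
Chair II (hydroxyl equatorial, iodo equatorial): E = 0.00 kcal/mol.
Chair II is the more stable (lower-energy) conformer, and in that chair the hydroxyl group is equatorial.

equatorial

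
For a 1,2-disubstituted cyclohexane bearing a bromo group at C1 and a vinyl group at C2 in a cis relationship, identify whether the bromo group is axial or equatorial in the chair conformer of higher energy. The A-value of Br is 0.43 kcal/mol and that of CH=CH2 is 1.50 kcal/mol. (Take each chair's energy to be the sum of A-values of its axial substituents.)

equatorial

C1 and C2 have opposite parity, so for the cis isomer the two substituents are one axial and one equatorial in each chair.
Chair I (bromo axial, vinyl equatorial): E = 0.43 kcal/mol.
Chair II (bromo equatorial, vinyl axial): E = 1.50 kcal/mol.
Chair II is the less stable (higher-energy) conformer, and in that chair the bromo group is equatorial.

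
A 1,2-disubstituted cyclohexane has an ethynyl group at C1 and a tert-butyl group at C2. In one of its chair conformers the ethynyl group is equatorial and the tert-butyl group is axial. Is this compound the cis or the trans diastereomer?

C1 and C2 have opposite parity, so their axial bonds point in opposite directions.
With opposite-parity carbons, two substituents on the same face are one axial and one equatorial; opposite faces give both axial or both equatorial.
Here the groups are equatorial/axial → same face → cis.

cis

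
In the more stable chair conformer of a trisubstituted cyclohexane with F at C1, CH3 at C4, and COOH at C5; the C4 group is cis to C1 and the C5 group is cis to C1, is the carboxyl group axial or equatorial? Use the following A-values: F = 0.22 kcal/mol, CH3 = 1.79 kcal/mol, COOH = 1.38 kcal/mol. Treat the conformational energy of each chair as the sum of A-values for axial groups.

axial

Chair I (fluoro axial, methyl equatorial, carboxyl axial): E = 1.60 kcal/mol.
Chair II (fluoro equatorial, methyl axial, carboxyl equatorial): E = 1.79 kcal/mol.
Chair I is the more stable (lower-energy) conformer, and in that chair the carboxyl group is axial.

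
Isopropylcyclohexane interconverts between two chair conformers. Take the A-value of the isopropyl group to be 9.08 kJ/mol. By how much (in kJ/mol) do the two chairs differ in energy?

9.08 kJ/mol

A monosubstituted cyclohexane has one chair with the isopropyl group axial (E = A = 9.08 kJ/mol) and one with it equatorial (E = 0).
ΔE = 9.08 − 0 = 9.08 kJ/mol.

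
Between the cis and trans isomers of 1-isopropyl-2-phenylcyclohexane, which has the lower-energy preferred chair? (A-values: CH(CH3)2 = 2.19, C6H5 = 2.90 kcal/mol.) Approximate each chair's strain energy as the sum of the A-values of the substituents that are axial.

trans

At 1,2 positions (parity opposite): cis → (a,e or e,a); trans → (e,e or a,a).
Best chair for cis: E = 2.19 kcal/mol; best chair for trans: E = 0.00 kcal/mol.
The trans isomer is lower by 2.19 kcal/mol.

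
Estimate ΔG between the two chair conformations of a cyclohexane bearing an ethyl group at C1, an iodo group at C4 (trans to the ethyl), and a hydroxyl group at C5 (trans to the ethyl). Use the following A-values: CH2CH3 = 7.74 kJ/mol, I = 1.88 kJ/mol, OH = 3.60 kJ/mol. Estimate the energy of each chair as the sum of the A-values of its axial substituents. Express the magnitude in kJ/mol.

6.02 kJ/mol

Chair I (ethyl axial, iodo axial, hydroxyl equatorial): E = 9.62 kJ/mol.
Chair II (ethyl equatorial, iodo equatorial, hydroxyl axial): E = 3.60 kJ/mol.
ΔE = 9.62 − 3.60 = 6.02 kJ/mol; chair II is more stable.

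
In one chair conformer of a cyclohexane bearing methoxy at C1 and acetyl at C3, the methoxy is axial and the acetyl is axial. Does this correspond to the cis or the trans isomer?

C1 and C3 have the same parity, so their axial bonds point in the same direction.
With same-parity carbons, two substituents on the same face are both axial or both equatorial; opposite faces give one of each.
Here the groups are axial/axial → same face → cis.

cis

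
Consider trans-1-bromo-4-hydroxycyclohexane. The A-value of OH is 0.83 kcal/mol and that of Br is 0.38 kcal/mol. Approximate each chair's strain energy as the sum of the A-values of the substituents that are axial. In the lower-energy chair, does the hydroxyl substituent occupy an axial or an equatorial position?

equatorial

C1 and C4 have opposite parity, so for the trans isomer the two substituents are e,e in one chair and a,a in the other.
Chair I (hydroxyl axial, bromo axial): E = 1.21 kcal/mol.
Chair II (hydroxyl equatorial, bromo equatorial): E = 0.00 kcal/mol.
Chair II is the more stable (lower-energy) conformer, and in that chair the hydroxyl group is equatorial.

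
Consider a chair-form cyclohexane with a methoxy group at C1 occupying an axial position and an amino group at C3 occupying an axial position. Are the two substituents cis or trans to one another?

cis

C1 and C3 have the same parity, so their axial bonds point in the same direction.
With same-parity carbons, two substituents on the same face are both axial or both equatorial; opposite faces give one of each.
Here the groups are axial/axial → same face → cis.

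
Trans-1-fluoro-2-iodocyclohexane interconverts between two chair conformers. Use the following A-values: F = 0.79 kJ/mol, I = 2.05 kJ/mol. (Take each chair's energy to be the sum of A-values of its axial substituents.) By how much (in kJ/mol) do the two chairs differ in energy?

C1 and C2 have opposite parity, so for the trans isomer the two substituents are e,e in one chair and a,a in the other.
Chair I (fluoro axial, iodo axial): E = 2.84 kJ/mol.
Chair II (fluoro equatorial, iodo equatorial): E = 0.00 kJ/mol.
ΔE = 2.84 − 0.00 = 2.84 kJ/mol; chair II is more stable.

2.84 kJ/mol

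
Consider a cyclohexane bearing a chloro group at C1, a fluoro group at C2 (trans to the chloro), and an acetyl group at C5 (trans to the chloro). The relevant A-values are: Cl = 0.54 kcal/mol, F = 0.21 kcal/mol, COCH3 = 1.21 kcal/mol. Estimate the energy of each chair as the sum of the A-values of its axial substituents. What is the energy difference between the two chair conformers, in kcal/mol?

Chair I (chloro axial, fluoro axial, acetyl equatorial): E = 0.75 kcal/mol.
Chair II (chloro equatorial, fluoro equatorial, acetyl axial): E = 1.21 kcal/mol.
ΔE = 1.21 − 0.75 = 0.46 kcal/mol; chair I is more stable.

0.46 kcal/mol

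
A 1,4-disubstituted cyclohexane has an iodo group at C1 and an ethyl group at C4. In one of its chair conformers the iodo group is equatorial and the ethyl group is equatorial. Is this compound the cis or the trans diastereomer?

C1 and C4 have opposite parity, so their axial bonds point in opposite directions.
With opposite-parity carbons, two substituents on the same face are one axial and one equatorial; opposite faces give both axial or both equatorial.
Here the groups are equatorial/equatorial → opposite face → trans.

trans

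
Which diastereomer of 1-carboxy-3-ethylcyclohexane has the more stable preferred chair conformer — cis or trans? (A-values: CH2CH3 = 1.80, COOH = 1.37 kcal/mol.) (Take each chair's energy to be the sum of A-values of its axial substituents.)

cis

At 1,3 positions (parity same): cis → (e,e or a,a); trans → (a,e or e,a).
Best chair for cis: E = 0.00 kcal/mol; best chair for trans: E = 1.37 kcal/mol.
The cis isomer is lower by 1.37 kcal/mol.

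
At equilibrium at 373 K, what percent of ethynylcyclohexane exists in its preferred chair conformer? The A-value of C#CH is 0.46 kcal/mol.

One chair has the ethynyl group axial (E = 0.46 kcal/mol) and the other has it equatorial (E = 0).
ΔG = 0.46 kcal/mol between the two chairs.
K = exp(ΔG/RT) with R = 1.987×10⁻³ kcal mol⁻¹ K⁻¹ and T = 373 K gives K ≈ 1.86.
Fraction in the lower-energy chair = K/(K+1) = 65.0%.

65.0%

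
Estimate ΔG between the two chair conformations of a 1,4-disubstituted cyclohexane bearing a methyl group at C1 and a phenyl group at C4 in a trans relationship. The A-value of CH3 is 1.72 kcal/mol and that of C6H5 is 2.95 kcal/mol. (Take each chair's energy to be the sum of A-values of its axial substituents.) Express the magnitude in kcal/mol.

4.67 kcal/mol

C1 and C4 have opposite parity, so for the trans isomer the two substituents are e,e in one chair and a,a in the other.
Chair I (methyl axial, phenyl axial): E = 4.67 kcal/mol.
Chair II (methyl equatorial, phenyl equatorial): E = 0.00 kcal/mol.
ΔE = 4.67 − 0.00 = 4.67 kcal/mol; chair II is more stable.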